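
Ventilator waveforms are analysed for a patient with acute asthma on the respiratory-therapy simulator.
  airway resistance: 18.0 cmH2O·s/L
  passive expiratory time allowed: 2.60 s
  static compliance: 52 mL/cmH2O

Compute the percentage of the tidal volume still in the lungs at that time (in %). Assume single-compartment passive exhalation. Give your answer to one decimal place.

6.2

τ = R × C = 18.0 × 52 mL/cmH2O = 18.0 × 0.052 L/cmH2O = 0.936 s.
Passive exhalation: V(t)/V₀ = e^(−t/τ) = e^(−2.60/0.936) = 0.06218.
Fraction remaining = 0.06218 → 6.218%.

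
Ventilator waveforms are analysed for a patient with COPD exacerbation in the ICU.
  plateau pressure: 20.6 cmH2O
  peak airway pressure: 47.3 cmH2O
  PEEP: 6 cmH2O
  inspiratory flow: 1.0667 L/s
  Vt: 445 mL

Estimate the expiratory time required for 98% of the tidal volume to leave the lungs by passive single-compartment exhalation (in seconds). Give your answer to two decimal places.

R = (PIP − Pplat)/V̇ = (47.3 − 20.6) / 1.0667 = 26.7/1.0667 = 25.03 cmH2O·s/L.
C = Vt/(Pplat − PEEP) = 445.0 / (20.6 − 6) = 445.0/14.6 = 30.479 mL/cmH2O.
τ = R × C = 25.03 × 0.03048 L/cmH2O = 0.7629 s.
t = −τ·ln(1 − 0.98) = −0.7629·ln(0.02) = 2.984 s.

2.98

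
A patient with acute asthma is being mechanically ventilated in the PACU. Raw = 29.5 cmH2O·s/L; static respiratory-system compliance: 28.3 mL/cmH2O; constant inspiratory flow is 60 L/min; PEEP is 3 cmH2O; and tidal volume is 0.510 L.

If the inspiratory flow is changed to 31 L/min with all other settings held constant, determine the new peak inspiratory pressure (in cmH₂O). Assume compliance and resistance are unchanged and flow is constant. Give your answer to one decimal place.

Flow: 60 L/min ÷ 60 = 1 L/s.
New flow: 31 L/min ÷ 60 = 0.5167 L/s.
PIP = Vt/C + R·V̇ + PEEP (constant-flow equation of motion).
Only the resistive term changes: ΔPIP = R × ΔV̇ = 29.5 × (0.5167 − 1) = 29.5 × -0.4833 = -14.257 cmH2O.
Original PIP = 510/28.3 + 29.5×1 + 3 = 50.521 cmH2O; new PIP = 50.521 + (-14.257) = 36.264 cmH2O.

36.3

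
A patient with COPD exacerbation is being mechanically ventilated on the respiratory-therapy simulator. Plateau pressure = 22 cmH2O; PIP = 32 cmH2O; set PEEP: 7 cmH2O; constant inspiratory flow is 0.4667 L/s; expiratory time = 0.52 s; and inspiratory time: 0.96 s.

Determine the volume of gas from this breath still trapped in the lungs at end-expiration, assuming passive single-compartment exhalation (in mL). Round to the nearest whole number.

Vt = flow × Ti = 0.4667 L/s × 0.96 s × 1000 mL/L = 448.03 mL.
R = (PIP − Pplat)/V̇ = (32 − 22) / 0.4667 = 10.0/0.4667 = 21.427 cmH2O·s/L.
C = Vt/(Pplat − PEEP) = 448.03 / (22 − 7) = 448.03/15.0 = 29.869 mL/cmH2O.
τ = R × C = 21.427 × 0.02987 L/cmH2O = 0.64 s.
Fraction remaining = e^(−Te/τ) = e^(−0.52/0.64) = 0.4437.
Trapped volume = 448.03 × 0.4437 = 198.79 mL.

199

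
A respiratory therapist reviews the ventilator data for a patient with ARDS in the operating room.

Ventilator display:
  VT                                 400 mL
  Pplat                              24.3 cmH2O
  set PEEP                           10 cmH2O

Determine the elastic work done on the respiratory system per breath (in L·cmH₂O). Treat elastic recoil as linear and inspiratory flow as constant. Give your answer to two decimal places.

2.86

Elastic work ≈ ½ × (Pplat − PEEP) × Vt = 0.5 × (24.3 − 10) × 0.400 L = 0.5 × 14.3 × 0.400 = 2.86 L·cmH2O.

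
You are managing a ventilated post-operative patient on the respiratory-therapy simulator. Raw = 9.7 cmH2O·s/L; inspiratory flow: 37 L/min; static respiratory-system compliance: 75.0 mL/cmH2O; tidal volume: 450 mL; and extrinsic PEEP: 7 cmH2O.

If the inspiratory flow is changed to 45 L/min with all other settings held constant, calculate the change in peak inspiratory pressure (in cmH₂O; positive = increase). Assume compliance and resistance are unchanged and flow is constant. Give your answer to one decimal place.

Flow: 37 L/min ÷ 60 = 0.6167 L/s.
New flow: 45 L/min ÷ 60 = 0.75 L/s.
PIP = Vt/C + R·V̇ + PEEP (constant-flow equation of motion).
Only the resistive term changes: ΔPIP = R × ΔV̇ = 9.7 × (0.75 − 0.6167) = 9.7 × 0.1333 = 1.293 cmH2O.

1.3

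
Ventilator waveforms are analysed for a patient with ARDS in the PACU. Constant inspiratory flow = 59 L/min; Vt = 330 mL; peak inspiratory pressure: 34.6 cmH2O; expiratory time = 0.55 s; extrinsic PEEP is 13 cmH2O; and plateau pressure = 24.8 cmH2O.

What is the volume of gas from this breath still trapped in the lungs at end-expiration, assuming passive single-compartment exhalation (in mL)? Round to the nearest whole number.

Flow: 59 L/min ÷ 60 = 0.9833 L/s.
R = (PIP − Pplat)/V̇ = (34.6 − 24.8) / 0.9833 = 9.8/0.9833 = 9.966 cmH2O·s/L.
C = Vt/(Pplat − PEEP) = 330.0 / (24.8 − 13) = 330.0/11.8 = 27.966 mL/cmH2O.
τ = R × C = 9.966 × 0.02797 L/cmH2O = 0.2787 s.
Fraction remaining = e^(−Te/τ) = e^(−0.55/0.2787) = 0.139.
Trapped volume = 330.0 × 0.139 = 45.87 mL.

46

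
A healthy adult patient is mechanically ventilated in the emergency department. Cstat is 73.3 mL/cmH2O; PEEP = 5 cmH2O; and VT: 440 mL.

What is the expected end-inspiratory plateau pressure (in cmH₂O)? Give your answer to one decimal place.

Pplat = PEEP + Vt / Cstat = 5 + 440 / 73.3 = 5 + 6.003 = 11.003 cmH2O.

11.0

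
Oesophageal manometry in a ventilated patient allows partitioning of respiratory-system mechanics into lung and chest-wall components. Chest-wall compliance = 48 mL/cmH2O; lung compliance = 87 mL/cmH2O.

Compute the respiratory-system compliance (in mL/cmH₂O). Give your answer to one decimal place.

30.9

Lung and chest wall are elastances in series: 1/Crs = 1/CL + 1/Ccw.
1/Crs = 1/87 + 1/48 = 0.03233.
Crs = 30.931 mL/cmH2O.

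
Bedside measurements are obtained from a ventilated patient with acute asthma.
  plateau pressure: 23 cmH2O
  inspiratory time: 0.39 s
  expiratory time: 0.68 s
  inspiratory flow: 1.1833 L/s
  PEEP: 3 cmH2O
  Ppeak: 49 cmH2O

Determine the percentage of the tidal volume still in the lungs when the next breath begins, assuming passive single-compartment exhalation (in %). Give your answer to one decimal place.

Vt = flow × Ti = 1.1833 L/s × 0.39 s × 1000 mL/L = 461.49 mL.
R = (PIP − Pplat)/V̇ = (49 − 23) / 1.1833 = 26.0/1.1833 = 21.972 cmH2O·s/L.
C = Vt/(Pplat − PEEP) = 461.49 / (23 − 3) = 461.49/20.0 = 23.075 mL/cmH2O.
τ = R × C = 21.972 × 0.02308 L/cmH2O = 0.5071 s.
Fraction remaining at end-expiration = e^(−Te/τ) = e^(−0.68/0.5071) = 0.2616 → 26.16%.

26.2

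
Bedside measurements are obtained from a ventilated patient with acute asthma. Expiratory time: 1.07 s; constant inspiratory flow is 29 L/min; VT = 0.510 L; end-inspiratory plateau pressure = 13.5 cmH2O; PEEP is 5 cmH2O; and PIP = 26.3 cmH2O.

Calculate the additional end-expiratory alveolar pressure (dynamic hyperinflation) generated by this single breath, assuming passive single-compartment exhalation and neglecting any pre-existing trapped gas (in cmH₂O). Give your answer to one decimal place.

4.3

Flow: 29 L/min ÷ 60 = 0.4833 L/s.
R = (PIP − Pplat)/V̇ = (26.3 − 13.5) / 0.4833 = 12.8/0.4833 = 26.485 cmH2O·s/L.
C = Vt/(Pplat − PEEP) = 510.0 / (13.5 − 5) = 510.0/8.5 = 60.0 mL/cmH2O.
τ = R × C = 26.485 × 0.06 L/cmH2O = 1.589 s.
Fraction remaining = e^(−Te/τ) = e^(−1.07/1.589) = 0.51; trapped volume = 510.0 × 0.51 = 260.1 mL.
Additional alveolar pressure from trapping ≈ V_trapped / C = 260.1 / 60.0 = 4.335 cmH2O.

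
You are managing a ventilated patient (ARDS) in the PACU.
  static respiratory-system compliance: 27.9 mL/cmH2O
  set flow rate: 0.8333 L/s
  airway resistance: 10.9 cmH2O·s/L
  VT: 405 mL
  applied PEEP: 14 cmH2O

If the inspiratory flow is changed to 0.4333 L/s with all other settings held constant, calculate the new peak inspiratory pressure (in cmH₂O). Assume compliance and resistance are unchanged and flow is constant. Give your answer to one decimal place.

33.2

PIP = Vt/C + R·V̇ + PEEP (constant-flow equation of motion).
Only the resistive term changes: ΔPIP = R × ΔV̇ = 10.9 × (0.4333 − 0.8333) = 10.9 × -0.4 = -4.36 cmH2O.
Original PIP = 405/27.9 + 10.9×0.8333 + 14 = 37.599 cmH2O; new PIP = 37.599 + (-4.36) = 33.239 cmH2O.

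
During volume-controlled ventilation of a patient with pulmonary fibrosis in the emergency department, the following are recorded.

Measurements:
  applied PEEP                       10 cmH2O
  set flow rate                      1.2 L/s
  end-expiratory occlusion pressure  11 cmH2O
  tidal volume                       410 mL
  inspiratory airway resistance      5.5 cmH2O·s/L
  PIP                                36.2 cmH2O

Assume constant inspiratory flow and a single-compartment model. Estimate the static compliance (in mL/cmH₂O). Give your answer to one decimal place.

Total PEEP = 11 cmH2O (set 10 + intrinsic 1); this is the baseline alveolar pressure.
Equation of motion (constant flow): PIP = Vt/C + R·V̇ + PEEP.
Vt/C = PIP − R·V̇ − PEEP = 36.2 − 5.5×1.2 − 11 = 36.2 − 6.6 − 11 = 18.6 cmH2O.
C = Vt / 18.6 = 410 / 18.6 = 22.043 mL/cmH2O.

22.0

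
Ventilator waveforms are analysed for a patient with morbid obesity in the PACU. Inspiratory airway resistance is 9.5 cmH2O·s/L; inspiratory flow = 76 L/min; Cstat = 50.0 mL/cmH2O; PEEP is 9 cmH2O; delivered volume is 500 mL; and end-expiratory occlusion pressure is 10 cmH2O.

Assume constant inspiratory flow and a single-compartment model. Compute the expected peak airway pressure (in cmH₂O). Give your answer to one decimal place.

Flow: 76 L/min ÷ 60 = 1.2667 L/s.
Total PEEP = 10 cmH2O (set 9 + intrinsic 1); this is the baseline alveolar pressure.
Equation of motion (constant flow): PIP = Vt/C + R·V̇ + PEEP.
PIP = 500/50.0 + 9.5×1.2667 + 10 = 10.0 + 12.034 + 10 = 32.034 cmH2O.

32.0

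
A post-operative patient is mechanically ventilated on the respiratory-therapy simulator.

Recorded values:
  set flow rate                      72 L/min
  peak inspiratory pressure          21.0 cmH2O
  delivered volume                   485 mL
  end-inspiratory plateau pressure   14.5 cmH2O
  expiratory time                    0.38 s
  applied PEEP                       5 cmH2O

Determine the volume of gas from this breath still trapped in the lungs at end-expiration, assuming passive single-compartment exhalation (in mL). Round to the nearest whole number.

Flow: 72 L/min ÷ 60 = 1.2 L/s.
R = (PIP − Pplat)/V̇ = (21.0 − 14.5) / 1.2 = 6.5/1.2 = 5.417 cmH2O·s/L.
C = Vt/(Pplat − PEEP) = 485.0 / (14.5 − 5) = 485.0/9.5 = 51.053 mL/cmH2O.
τ = R × C = 5.417 × 0.05105 L/cmH2O = 0.2765 s.
Fraction remaining = e^(−Te/τ) = e^(−0.38/0.2765) = 0.253.
Trapped volume = 485.0 × 0.253 = 122.71 mL.

123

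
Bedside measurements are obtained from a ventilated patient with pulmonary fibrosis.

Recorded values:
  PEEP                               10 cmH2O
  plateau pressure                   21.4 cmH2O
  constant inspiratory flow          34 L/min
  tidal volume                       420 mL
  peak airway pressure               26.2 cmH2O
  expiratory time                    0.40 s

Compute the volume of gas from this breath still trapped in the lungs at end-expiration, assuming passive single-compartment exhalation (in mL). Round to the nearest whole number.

117

Flow: 34 L/min ÷ 60 = 0.5667 L/s.
R = (PIP − Pplat)/V̇ = (26.2 − 21.4) / 0.5667 = 4.8/0.5667 = 8.47 cmH2O·s/L.
C = Vt/(Pplat − PEEP) = 420.0 / (21.4 − 10) = 420.0/11.4 = 36.842 mL/cmH2O.
τ = R × C = 8.47 × 0.03684 L/cmH2O = 0.312 s.
Fraction remaining = e^(−Te/τ) = e^(−0.40/0.312) = 0.2775.
Trapped volume = 420.0 × 0.2775 = 116.55 mL.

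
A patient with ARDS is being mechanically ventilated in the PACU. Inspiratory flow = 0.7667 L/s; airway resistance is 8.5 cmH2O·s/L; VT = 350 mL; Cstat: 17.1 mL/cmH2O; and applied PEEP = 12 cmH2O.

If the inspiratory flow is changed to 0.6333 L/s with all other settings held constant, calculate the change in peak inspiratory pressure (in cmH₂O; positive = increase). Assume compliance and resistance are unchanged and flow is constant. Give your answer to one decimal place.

PIP = Vt/C + R·V̇ + PEEP (constant-flow equation of motion).
Only the resistive term changes: ΔPIP = R × ΔV̇ = 8.5 × (0.6333 − 0.7667) = 8.5 × -0.1334 = -1.134 cmH2O.

-1.1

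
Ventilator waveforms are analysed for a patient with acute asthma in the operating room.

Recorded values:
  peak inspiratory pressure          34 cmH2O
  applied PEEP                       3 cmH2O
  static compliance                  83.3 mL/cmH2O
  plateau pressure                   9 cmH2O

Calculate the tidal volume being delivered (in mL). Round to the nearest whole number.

500

Vt = Cstat × (Pplat − PEEP) = 83.3 × (9 − 3) = 83.3 × 6.0 = 499.8 mL.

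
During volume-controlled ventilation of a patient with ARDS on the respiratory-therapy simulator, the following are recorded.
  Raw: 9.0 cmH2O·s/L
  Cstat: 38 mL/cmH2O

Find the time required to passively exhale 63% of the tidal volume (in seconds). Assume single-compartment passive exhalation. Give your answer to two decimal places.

τ = R × C = 9.0 × 38 mL/cmH2O = 9.0 × 0.038 L/cmH2O = 0.342 s.
Exhaled fraction f = 1 − e^(−t/τ) → t = −τ·ln(1 − f) = −0.342·ln(0.37) = 0.34 s.

0.34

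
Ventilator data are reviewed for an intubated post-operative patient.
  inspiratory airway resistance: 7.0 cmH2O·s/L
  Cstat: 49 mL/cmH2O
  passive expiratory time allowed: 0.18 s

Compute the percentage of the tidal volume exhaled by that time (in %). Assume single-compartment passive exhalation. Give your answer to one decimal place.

40.8

τ = R × C = 7.0 × 49 mL/cmH2O = 7.0 × 0.049 L/cmH2O = 0.343 s.
Passive exhalation: V(t)/V₀ = e^(−t/τ) = e^(−0.18/0.343) = 0.5917.
Fraction exhaled = 1 − 0.5917 = 0.4083 → 40.83%.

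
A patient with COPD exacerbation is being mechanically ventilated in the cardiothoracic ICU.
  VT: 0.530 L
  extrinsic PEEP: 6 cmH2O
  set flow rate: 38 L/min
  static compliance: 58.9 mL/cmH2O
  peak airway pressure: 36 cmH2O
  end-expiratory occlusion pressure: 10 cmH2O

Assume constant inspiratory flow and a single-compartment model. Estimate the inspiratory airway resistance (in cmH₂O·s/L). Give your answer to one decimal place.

26.8

Flow: 38 L/min ÷ 60 = 0.6333 L/s.
Total PEEP = 10 cmH2O (set 6 + intrinsic 4); this is the baseline alveolar pressure.
Equation of motion (constant flow): PIP = Vt/C + R·V̇ + PEEP.
R·V̇ = PIP − Vt/C − PEEP = 36 − 530/58.9 − 10 = 36 − 8.998 − 10 = 17.002 cmH2O.
R = 17.002 / 0.6333 = 26.847 cmH2O·s/L.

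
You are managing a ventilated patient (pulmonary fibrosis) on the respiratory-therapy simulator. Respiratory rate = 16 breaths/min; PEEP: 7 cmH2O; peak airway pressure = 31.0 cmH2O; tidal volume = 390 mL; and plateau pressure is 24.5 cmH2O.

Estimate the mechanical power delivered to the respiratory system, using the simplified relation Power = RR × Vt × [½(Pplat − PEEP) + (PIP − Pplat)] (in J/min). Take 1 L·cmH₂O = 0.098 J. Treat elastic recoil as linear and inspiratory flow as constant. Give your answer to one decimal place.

Per-breath work = Vt × [½(Pplat−PEEP) + (PIP−Pplat)] = 0.390 × [0.5×17.5 + 6.5] = 0.390 × 15.25 = 5.948 L·cmH2O.
Power = 16 × 5.948 = 95.168 L·cmH2O/min.
× 0.098 J/(L·cmH2O) → 9.326 J/min.

9.3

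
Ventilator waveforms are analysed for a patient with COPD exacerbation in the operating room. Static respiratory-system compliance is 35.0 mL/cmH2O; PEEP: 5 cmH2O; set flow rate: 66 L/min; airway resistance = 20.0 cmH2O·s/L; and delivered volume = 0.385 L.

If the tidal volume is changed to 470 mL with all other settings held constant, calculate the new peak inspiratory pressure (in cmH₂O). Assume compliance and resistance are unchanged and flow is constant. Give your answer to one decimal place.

40.4

Flow: 66 L/min ÷ 60 = 1.1 L/s.
PIP = Vt/C + R·V̇ + PEEP (constant-flow equation of motion).
Only the elastic term changes: ΔPIP = ΔVt / C = (470 − 385) / 35.0 = 2.429 cmH2O.
Original PIP = 385/35.0 + 20.0×1.1 + 5 = 38.0 cmH2O; new PIP = 38.0 + (2.429) = 40.429 cmH2O.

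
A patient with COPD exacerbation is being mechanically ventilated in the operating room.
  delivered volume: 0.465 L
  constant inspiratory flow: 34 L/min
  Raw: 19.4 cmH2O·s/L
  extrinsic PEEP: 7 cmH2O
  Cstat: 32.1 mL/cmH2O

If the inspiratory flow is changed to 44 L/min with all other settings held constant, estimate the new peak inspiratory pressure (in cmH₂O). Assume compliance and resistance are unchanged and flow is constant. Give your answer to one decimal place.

Flow: 34 L/min ÷ 60 = 0.5667 L/s.
New flow: 44 L/min ÷ 60 = 0.7333 L/s.
PIP = Vt/C + R·V̇ + PEEP (constant-flow equation of motion).
Only the resistive term changes: ΔPIP = R × ΔV̇ = 19.4 × (0.7333 − 0.5667) = 19.4 × 0.1666 = 3.232 cmH2O.
Original PIP = 465/32.1 + 19.4×0.5667 + 7 = 32.48 cmH2O; new PIP = 32.48 + (3.232) = 35.712 cmH2O.

35.7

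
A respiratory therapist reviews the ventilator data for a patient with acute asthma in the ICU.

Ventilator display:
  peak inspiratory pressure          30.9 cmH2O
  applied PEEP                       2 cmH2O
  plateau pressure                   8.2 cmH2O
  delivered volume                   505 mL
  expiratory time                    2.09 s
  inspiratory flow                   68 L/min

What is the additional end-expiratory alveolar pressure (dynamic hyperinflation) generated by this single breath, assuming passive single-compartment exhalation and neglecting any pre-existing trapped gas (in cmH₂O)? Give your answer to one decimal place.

Flow: 68 L/min ÷ 60 = 1.1333 L/s.
R = (PIP − Pplat)/V̇ = (30.9 − 8.2) / 1.1333 = 22.7/1.1333 = 20.03 cmH2O·s/L.
C = Vt/(Pplat − PEEP) = 505.0 / (8.2 − 2) = 505.0/6.2 = 81.452 mL/cmH2O.
τ = R × C = 20.03 × 0.08145 L/cmH2O = 1.631 s.
Fraction remaining = e^(−Te/τ) = e^(−2.09/1.631) = 0.2776; trapped volume = 505.0 × 0.2776 = 140.19 mL.
Additional alveolar pressure from trapping ≈ V_trapped / C = 140.19 / 81.452 = 1.721 cmH2O.

1.7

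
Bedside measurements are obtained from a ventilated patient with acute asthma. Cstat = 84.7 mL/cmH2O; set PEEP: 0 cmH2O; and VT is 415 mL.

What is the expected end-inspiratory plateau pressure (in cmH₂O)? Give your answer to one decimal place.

Pplat = PEEP + Vt / Cstat = 0 + 415 / 84.7 = 0 + 4.9 = 4.9 cmH2O.

4.9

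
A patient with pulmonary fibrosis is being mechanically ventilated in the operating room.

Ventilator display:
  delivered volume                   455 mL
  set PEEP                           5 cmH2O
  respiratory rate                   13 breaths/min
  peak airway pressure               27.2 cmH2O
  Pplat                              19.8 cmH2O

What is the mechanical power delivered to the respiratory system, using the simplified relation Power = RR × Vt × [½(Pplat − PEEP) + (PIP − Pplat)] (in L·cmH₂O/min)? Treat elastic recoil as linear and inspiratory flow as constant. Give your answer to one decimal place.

87.5

Per-breath work = Vt × [½(Pplat−PEEP) + (PIP−Pplat)] = 0.455 × [0.5×14.8 + 7.4] = 0.455 × 14.8 = 6.734 L·cmH2O.
Power = 13 × 6.734 = 87.542 L·cmH2O/min.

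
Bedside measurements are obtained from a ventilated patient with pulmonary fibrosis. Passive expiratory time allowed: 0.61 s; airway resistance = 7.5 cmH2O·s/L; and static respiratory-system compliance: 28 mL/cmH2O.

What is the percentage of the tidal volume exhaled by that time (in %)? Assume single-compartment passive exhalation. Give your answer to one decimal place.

τ = R × C = 7.5 × 28 mL/cmH2O = 7.5 × 0.028 L/cmH2O = 0.21 s.
Passive exhalation: V(t)/V₀ = e^(−t/τ) = e^(−0.61/0.21) = 0.05476.
Fraction exhaled = 1 − 0.05476 = 0.9452 → 94.52%.

94.5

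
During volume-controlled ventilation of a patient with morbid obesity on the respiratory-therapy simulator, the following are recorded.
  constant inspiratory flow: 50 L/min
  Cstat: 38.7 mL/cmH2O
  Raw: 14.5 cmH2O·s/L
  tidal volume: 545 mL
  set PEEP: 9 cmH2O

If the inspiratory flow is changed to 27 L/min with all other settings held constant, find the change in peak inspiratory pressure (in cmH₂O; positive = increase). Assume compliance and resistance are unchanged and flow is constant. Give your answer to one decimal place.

-5.6

Flow: 50 L/min ÷ 60 = 0.8333 L/s.
New flow: 27 L/min ÷ 60 = 0.45 L/s.
PIP = Vt/C + R·V̇ + PEEP (constant-flow equation of motion).
Only the resistive term changes: ΔPIP = R × ΔV̇ = 14.5 × (0.45 − 0.8333) = 14.5 × -0.3833 = -5.558 cmH2O.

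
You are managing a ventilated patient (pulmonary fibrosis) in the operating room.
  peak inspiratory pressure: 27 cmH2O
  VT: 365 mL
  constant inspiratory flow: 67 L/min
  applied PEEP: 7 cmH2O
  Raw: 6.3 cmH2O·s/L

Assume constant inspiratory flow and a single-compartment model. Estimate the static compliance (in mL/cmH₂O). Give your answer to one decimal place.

28.2

Flow: 67 L/min ÷ 60 = 1.1167 L/s.
Equation of motion (constant flow): PIP = Vt/C + R·V̇ + PEEP.
Vt/C = PIP − R·V̇ − PEEP = 27 − 6.3×1.1167 − 7 = 27 − 7.035 − 7 = 12.965 cmH2O.
C = Vt / 12.965 = 365 / 12.965 = 28.153 mL/cmH2O.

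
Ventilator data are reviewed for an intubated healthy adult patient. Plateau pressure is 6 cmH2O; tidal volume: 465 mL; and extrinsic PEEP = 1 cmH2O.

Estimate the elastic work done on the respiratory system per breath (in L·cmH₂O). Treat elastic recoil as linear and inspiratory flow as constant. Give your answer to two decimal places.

1.16

Elastic work ≈ ½ × (Pplat − PEEP) × Vt = 0.5 × (6 − 1) × 0.465 L = 0.5 × 5.0 × 0.465 = 1.163 L·cmH2O.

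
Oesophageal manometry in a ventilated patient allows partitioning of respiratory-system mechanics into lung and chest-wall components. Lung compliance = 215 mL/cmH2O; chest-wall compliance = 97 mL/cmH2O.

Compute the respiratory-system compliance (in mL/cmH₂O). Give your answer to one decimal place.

Lung and chest wall are elastances in series: 1/Crs = 1/CL + 1/Ccw.
1/Crs = 1/215 + 1/97 = 0.01496.
Crs = 66.845 mL/cmH2O.

66.8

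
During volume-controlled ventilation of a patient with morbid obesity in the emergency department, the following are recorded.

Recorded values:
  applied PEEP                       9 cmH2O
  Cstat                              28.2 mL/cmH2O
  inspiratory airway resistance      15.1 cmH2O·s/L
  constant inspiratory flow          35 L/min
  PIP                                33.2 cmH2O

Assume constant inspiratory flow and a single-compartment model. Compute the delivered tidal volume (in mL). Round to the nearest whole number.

434

Flow: 35 L/min ÷ 60 = 0.5833 L/s.
Equation of motion (constant flow): PIP = Vt/C + R·V̇ + PEEP.
Vt/C = PIP − R·V̇ − PEEP = 33.2 − 8.808 − 9 = 15.392 cmH2O.
Vt = C × 15.392 = 28.2 × 15.392 = 434.05 mL.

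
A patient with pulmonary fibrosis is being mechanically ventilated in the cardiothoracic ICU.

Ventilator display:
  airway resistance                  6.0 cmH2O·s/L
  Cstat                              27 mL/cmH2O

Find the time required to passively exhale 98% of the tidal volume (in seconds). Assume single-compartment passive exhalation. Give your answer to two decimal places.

0.63

τ = R × C = 6.0 × 27 mL/cmH2O = 6.0 × 0.027 L/cmH2O = 0.162 s.
Exhaled fraction f = 1 − e^(−t/τ) → t = −τ·ln(1 − f) = −0.162·ln(0.02) = 0.6337 s.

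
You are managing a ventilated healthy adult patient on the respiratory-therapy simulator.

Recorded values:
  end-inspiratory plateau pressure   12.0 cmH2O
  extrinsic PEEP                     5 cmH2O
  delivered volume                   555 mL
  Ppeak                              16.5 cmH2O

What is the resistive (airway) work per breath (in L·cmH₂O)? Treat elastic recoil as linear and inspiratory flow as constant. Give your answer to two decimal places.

With constant inspiratory flow the resistive pressure is constant at PIP − Pplat = 16.5 − 12.0 = 4.5 cmH2O, so resistive work = 4.5 × 0.555 = 2.498 L·cmH2O.

2.50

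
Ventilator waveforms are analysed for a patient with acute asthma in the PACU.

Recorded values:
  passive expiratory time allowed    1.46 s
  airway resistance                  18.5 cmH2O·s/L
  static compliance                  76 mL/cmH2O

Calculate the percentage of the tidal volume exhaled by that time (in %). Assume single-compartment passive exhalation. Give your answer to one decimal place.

τ = R × C = 18.5 × 76 mL/cmH2O = 18.5 × 0.076 L/cmH2O = 1.406 s.
Passive exhalation: V(t)/V₀ = e^(−t/τ) = e^(−1.46/1.406) = 0.354.
Fraction exhaled = 1 − 0.354 = 0.646 → 64.6%.

64.6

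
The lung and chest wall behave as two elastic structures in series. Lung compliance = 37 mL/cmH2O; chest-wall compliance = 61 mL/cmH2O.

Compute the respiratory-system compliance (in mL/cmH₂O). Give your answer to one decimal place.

23.0

Lung and chest wall are elastances in series: 1/Crs = 1/CL + 1/Ccw.
1/Crs = 1/37 + 1/61 = 0.04342.
Crs = 23.031 mL/cmH2O.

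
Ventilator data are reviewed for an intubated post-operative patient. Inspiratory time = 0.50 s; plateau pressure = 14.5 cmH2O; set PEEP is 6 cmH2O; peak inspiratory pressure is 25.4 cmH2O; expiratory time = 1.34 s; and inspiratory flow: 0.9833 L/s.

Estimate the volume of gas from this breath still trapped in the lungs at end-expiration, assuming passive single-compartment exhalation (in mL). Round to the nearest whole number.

Vt = flow × Ti = 0.9833 L/s × 0.50 s × 1000 mL/L = 491.65 mL.
R = (PIP − Pplat)/V̇ = (25.4 − 14.5) / 0.9833 = 10.9/0.9833 = 11.085 cmH2O·s/L.
C = Vt/(Pplat − PEEP) = 491.65 / (14.5 − 6) = 491.65/8.5 = 57.841 mL/cmH2O.
τ = R × C = 11.085 × 0.05784 L/cmH2O = 0.6412 s.
Fraction remaining = e^(−Te/τ) = e^(−1.34/0.6412) = 0.1237.
Trapped volume = 491.65 × 0.1237 = 60.817 mL.

61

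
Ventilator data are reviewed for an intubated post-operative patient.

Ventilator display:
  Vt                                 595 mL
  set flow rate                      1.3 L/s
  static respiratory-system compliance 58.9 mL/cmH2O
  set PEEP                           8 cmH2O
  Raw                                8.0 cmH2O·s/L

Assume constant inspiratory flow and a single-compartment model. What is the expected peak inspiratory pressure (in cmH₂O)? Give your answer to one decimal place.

28.5

Equation of motion (constant flow): PIP = Vt/C + R·V̇ + PEEP.
PIP = 595/58.9 + 8.0×1.3 + 8 = 10.102 + 10.4 + 8 = 28.502 cmH2O.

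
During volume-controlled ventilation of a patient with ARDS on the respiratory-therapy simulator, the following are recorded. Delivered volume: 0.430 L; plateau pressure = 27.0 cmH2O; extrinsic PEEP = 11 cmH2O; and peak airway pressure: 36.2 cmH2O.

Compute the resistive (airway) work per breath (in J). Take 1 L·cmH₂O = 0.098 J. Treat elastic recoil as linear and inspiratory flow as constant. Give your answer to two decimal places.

0.39

With constant inspiratory flow the resistive pressure is constant at PIP − Pplat = 36.2 − 27.0 = 9.2 cmH2O, so resistive work = 9.2 × 0.430 = 3.956 L·cmH2O.
× 0.098 J/(L·cmH2O) → 0.3877 J.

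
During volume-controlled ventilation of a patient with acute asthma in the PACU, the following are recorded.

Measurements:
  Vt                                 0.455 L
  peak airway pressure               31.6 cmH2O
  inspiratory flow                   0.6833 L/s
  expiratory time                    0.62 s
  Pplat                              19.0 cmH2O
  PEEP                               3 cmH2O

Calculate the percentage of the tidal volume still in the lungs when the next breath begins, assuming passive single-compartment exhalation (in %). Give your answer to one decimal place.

R = (PIP − Pplat)/V̇ = (31.6 − 19.0) / 0.6833 = 12.6/0.6833 = 18.44 cmH2O·s/L.
C = Vt/(Pplat − PEEP) = 455.0 / (19.0 − 3) = 455.0/16.0 = 28.438 mL/cmH2O.
τ = R × C = 18.44 × 0.02844 L/cmH2O = 0.5244 s.
Fraction remaining at end-expiration = e^(−Te/τ) = e^(−0.62/0.5244) = 0.3066 → 30.66%.

30.7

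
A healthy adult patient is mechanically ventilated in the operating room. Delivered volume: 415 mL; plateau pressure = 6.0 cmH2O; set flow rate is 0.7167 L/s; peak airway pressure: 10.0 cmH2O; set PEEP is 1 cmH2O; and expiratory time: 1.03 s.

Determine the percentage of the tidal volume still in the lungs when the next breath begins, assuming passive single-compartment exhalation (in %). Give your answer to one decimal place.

R = (PIP − Pplat)/V̇ = (10.0 − 6.0) / 0.7167 = 4.0/0.7167 = 5.581 cmH2O·s/L.
C = Vt/(Pplat − PEEP) = 415.0 / (6.0 − 1) = 415.0/5.0 = 83.0 mL/cmH2O.
τ = R × C = 5.581 × 0.083 L/cmH2O = 0.4632 s.
Fraction remaining at end-expiration = e^(−Te/τ) = e^(−1.03/0.4632) = 0.1082 → 10.82%.

10.8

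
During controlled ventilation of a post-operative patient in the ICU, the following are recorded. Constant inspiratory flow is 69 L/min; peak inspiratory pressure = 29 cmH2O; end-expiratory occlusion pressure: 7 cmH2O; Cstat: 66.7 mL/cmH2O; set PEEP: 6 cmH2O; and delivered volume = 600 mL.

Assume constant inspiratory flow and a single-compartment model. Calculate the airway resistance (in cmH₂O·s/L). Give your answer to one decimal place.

11.3

Flow: 69 L/min ÷ 60 = 1.15 L/s.
Total PEEP = 7 cmH2O (set 6 + intrinsic 1); this is the baseline alveolar pressure.
Equation of motion (constant flow): PIP = Vt/C + R·V̇ + PEEP.
R·V̇ = PIP − Vt/C − PEEP = 29 − 600/66.7 − 7 = 29 − 8.996 − 7 = 13.004 cmH2O.
R = 13.004 / 1.15 = 11.308 cmH2O·s/L.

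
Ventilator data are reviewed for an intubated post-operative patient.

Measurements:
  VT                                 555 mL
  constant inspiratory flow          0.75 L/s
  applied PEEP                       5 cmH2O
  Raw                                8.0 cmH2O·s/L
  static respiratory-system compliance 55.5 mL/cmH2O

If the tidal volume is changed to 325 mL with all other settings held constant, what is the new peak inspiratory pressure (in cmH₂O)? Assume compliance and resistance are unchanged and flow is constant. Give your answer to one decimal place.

16.9

PIP = Vt/C + R·V̇ + PEEP (constant-flow equation of motion).
Only the elastic term changes: ΔPIP = ΔVt / C = (325 − 555) / 55.5 = -4.144 cmH2O.
Original PIP = 555/55.5 + 8.0×0.75 + 5 = 21.0 cmH2O; new PIP = 21.0 + (-4.144) = 16.856 cmH2O.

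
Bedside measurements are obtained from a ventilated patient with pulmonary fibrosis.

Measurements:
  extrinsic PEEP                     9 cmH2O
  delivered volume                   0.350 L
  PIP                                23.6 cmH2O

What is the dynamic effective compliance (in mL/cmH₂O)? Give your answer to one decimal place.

24.0

Dynamic compliance = Vt / (PIP − PEEP) = 350 / (23.6 − 9) = 350 / 14.6 = 23.973 mL/cmH2O.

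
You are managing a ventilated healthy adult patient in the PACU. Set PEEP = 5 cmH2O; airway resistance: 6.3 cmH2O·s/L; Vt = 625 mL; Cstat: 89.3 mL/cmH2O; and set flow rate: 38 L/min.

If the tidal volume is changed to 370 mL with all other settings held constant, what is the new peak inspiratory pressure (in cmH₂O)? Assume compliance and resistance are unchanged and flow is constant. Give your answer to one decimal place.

13.1

Flow: 38 L/min ÷ 60 = 0.6333 L/s.
PIP = Vt/C + R·V̇ + PEEP (constant-flow equation of motion).
Only the elastic term changes: ΔPIP = ΔVt / C = (370 − 625) / 89.3 = -2.856 cmH2O.
Original PIP = 625/89.3 + 6.3×0.6333 + 5 = 15.989 cmH2O; new PIP = 15.989 + (-2.856) = 13.133 cmH2O.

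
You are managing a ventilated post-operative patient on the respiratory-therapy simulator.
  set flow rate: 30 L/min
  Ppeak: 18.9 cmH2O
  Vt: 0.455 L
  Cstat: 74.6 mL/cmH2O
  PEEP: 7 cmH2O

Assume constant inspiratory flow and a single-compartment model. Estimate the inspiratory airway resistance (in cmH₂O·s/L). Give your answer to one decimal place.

Flow: 30 L/min ÷ 60 = 0.5 L/s.
Equation of motion (constant flow): PIP = Vt/C + R·V̇ + PEEP.
R·V̇ = PIP − Vt/C − PEEP = 18.9 − 455/74.6 − 7 = 18.9 − 6.099 − 7 = 5.801 cmH2O.
R = 5.801 / 0.5 = 11.602 cmH2O·s/L.

11.6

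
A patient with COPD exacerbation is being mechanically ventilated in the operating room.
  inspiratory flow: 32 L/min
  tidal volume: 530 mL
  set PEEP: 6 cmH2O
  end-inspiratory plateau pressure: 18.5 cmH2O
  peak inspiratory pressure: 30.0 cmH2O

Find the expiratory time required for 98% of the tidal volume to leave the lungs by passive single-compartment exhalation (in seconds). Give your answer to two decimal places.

3.58

Flow: 32 L/min ÷ 60 = 0.5333 L/s.
R = (PIP − Pplat)/V̇ = (30.0 − 18.5) / 0.5333 = 11.5/0.5333 = 21.564 cmH2O·s/L.
C = Vt/(Pplat − PEEP) = 530.0 / (18.5 − 6) = 530.0/12.5 = 42.4 mL/cmH2O.
τ = R × C = 21.564 × 0.0424 L/cmH2O = 0.9143 s.
t = −τ·ln(1 − 0.98) = −0.9143·ln(0.02) = 3.577 s.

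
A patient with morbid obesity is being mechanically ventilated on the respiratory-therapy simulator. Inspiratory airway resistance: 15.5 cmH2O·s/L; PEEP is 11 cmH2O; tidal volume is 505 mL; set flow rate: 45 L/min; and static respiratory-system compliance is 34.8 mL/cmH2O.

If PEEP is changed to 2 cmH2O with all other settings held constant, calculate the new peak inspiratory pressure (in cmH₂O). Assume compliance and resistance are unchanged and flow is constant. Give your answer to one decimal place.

Flow: 45 L/min ÷ 60 = 0.75 L/s.
PIP = Vt/C + R·V̇ + PEEP (constant-flow equation of motion).
Only the baseline term changes: ΔPIP = ΔPEEP = 2 − 11 = -9.0 cmH2O.
Original PIP = 505/34.8 + 15.5×0.75 + 11 = 37.136 cmH2O; new PIP = 37.136 + (-9.0) = 28.136 cmH2O.

28.1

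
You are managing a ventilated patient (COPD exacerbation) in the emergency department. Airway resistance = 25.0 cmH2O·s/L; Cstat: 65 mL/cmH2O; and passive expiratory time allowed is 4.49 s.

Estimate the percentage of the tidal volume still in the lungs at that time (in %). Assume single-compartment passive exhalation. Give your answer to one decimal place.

6.3

τ = R × C = 25.0 × 65 mL/cmH2O = 25.0 × 0.065 L/cmH2O = 1.625 s.
Passive exhalation: V(t)/V₀ = e^(−t/τ) = e^(−4.49/1.625) = 0.0631.
Fraction remaining = 0.0631 → 6.31%.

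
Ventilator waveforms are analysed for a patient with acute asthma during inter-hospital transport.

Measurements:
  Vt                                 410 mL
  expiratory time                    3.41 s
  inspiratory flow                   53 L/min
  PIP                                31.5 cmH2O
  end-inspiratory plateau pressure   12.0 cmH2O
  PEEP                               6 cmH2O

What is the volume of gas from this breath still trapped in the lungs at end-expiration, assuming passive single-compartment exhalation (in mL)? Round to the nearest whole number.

43

Flow: 53 L/min ÷ 60 = 0.8833 L/s.
R = (PIP − Pplat)/V̇ = (31.5 − 12.0) / 0.8833 = 19.5/0.8833 = 22.076 cmH2O·s/L.
C = Vt/(Pplat − PEEP) = 410.0 / (12.0 − 6) = 410.0/6.0 = 68.333 mL/cmH2O.
τ = R × C = 22.076 × 0.06833 L/cmH2O = 1.508 s.
Fraction remaining = e^(−Te/τ) = e^(−3.41/1.508) = 0.1042.
Trapped volume = 410.0 × 0.1042 = 42.722 mL.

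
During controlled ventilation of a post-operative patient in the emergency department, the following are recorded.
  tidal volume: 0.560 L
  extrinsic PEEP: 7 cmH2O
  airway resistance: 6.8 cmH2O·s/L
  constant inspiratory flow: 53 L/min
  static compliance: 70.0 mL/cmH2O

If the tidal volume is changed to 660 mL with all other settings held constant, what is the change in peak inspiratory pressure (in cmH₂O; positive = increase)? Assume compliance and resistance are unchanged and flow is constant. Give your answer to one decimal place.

PIP = Vt/C + R·V̇ + PEEP (constant-flow equation of motion).
Only the elastic term changes: ΔPIP = ΔVt / C = (660 − 560) / 70.0 = 1.429 cmH2O.

1.4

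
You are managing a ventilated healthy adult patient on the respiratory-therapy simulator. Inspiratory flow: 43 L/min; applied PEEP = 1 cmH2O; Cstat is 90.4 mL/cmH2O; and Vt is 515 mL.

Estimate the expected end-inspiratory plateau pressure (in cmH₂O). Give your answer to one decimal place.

6.7

Pplat = PEEP + Vt / Cstat = 1 + 515 / 90.4 = 1 + 5.697 = 6.697 cmH2O.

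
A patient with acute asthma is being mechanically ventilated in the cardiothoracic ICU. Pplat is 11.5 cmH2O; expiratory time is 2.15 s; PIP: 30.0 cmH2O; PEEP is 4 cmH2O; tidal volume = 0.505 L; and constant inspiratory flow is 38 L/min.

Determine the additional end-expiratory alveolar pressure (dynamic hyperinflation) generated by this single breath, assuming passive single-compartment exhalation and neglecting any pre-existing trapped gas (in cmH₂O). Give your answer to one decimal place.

2.5

Flow: 38 L/min ÷ 60 = 0.6333 L/s.
R = (PIP − Pplat)/V̇ = (30.0 − 11.5) / 0.6333 = 18.5/0.6333 = 29.212 cmH2O·s/L.
C = Vt/(Pplat − PEEP) = 505.0 / (11.5 − 4) = 505.0/7.5 = 67.333 mL/cmH2O.
τ = R × C = 29.212 × 0.06733 L/cmH2O = 1.967 s.
Fraction remaining = e^(−Te/τ) = e^(−2.15/1.967) = 0.3352; trapped volume = 505.0 × 0.3352 = 169.28 mL.
Additional alveolar pressure from trapping ≈ V_trapped / C = 169.28 / 67.333 = 2.514 cmH2O.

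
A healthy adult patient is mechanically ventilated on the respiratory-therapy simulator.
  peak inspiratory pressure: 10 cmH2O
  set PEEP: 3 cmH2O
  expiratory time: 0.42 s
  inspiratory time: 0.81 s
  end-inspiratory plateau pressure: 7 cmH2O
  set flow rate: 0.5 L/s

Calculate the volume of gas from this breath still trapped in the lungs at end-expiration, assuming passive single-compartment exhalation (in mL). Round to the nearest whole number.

203

Vt = flow × Ti = 0.5 L/s × 0.81 s × 1000 mL/L = 405.0 mL.
R = (PIP − Pplat)/V̇ = (10 − 7) / 0.5 = 3.0/0.5 = 6.0 cmH2O·s/L.
C = Vt/(Pplat − PEEP) = 405.0 / (7 − 3) = 405.0/4.0 = 101.25 mL/cmH2O.
τ = R × C = 6.0 × 0.1013 L/cmH2O = 0.6078 s.
Fraction remaining = e^(−Te/τ) = e^(−0.42/0.6078) = 0.5011.
Trapped volume = 405.0 × 0.5011 = 202.95 mL.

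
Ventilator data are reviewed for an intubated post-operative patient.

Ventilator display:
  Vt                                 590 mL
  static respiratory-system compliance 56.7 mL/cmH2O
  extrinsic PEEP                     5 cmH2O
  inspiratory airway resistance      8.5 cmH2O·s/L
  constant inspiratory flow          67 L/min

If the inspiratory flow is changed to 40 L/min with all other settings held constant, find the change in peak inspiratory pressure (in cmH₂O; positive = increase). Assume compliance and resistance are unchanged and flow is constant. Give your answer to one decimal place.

-3.8

Flow: 67 L/min ÷ 60 = 1.1167 L/s.
New flow: 40 L/min ÷ 60 = 0.6667 L/s.
PIP = Vt/C + R·V̇ + PEEP (constant-flow equation of motion).
Only the resistive term changes: ΔPIP = R × ΔV̇ = 8.5 × (0.6667 − 1.1167) = 8.5 × -0.45 = -3.825 cmH2O.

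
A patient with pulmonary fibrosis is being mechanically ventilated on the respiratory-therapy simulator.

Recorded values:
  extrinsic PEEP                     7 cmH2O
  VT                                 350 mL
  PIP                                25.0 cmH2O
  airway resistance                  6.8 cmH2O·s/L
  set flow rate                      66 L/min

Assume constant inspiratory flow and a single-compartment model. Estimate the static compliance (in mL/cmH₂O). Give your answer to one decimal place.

33.3

Flow: 66 L/min ÷ 60 = 1.1 L/s.
Equation of motion (constant flow): PIP = Vt/C + R·V̇ + PEEP.
Vt/C = PIP − R·V̇ − PEEP = 25.0 − 6.8×1.1 − 7 = 25.0 − 7.48 − 7 = 10.52 cmH2O.
C = Vt / 10.52 = 350 / 10.52 = 33.27 mL/cmH2O.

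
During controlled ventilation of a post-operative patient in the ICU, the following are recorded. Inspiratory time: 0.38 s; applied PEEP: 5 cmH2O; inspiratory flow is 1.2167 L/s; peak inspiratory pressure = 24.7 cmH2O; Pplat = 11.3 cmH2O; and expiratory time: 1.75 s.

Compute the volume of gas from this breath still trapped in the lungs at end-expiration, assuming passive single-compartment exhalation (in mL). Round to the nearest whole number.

Vt = flow × Ti = 1.2167 L/s × 0.38 s × 1000 mL/L = 462.35 mL.
R = (PIP − Pplat)/V̇ = (24.7 − 11.3) / 1.2167 = 13.4/1.2167 = 11.013 cmH2O·s/L.
C = Vt/(Pplat − PEEP) = 462.35 / (11.3 − 5) = 462.35/6.3 = 73.389 mL/cmH2O.
τ = R × C = 11.013 × 0.07339 L/cmH2O = 0.8082 s.
Fraction remaining = e^(−Te/τ) = e^(−1.75/0.8082) = 0.1147.
Trapped volume = 462.35 × 0.1147 = 53.032 mL.

53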